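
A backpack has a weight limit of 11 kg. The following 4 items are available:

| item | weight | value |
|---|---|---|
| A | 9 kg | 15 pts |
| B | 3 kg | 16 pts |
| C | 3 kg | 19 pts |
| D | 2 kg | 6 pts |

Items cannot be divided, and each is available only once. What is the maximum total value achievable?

41 pts

Check high-value combinations within 11 kg:
- B+C+D: weight 3+3+2=8, value 16+19+6=41
- B+C: weight 3+3=6, value 16+19=35
- C+D: weight 3+2=5, value 19+6=25
- B+D: weight 3+2=5, value 16+6=22
- A+D: weight 9+2=11, value 15+6=21
Best: 41 pts.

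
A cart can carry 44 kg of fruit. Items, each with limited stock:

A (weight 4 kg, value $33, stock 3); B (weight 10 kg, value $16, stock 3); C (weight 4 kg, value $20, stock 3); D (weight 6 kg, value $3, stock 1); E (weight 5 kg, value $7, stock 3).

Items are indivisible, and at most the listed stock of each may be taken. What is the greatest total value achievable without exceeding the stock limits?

$191

Top feasible selections:
- 3×A + 2×B + 3×C: weight 44, value 191
- 3×A + 1×B + 3×C + 2×E: weight 44, value 189
- 3×A + 1×B + 3×C + 1×E: weight 39, value 182
Best: $191.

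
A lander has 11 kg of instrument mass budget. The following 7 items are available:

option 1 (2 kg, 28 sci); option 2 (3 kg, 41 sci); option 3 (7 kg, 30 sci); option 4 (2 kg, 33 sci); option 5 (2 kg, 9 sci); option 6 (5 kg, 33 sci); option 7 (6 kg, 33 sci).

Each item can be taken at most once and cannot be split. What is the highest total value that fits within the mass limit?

111 sci

Check high-value combinations within 11 kg:
- option 1+option 2+option 4+option 5: mass 2+3+2+2=9, value 28+41+33+9=111
- option 2+option 4+option 6: mass 3+2+5=10, value 41+33+33=107
- option 2+option 4+option 7: mass 3+2+6=11, value 41+33+33=107
- option 1+option 4+option 5+option 6: mass 2+2+2+5=11, value 28+33+9+33=103
- option 1+option 2+option 4: mass 2+3+2=7, value 28+41+33=102
Best: 111 sci.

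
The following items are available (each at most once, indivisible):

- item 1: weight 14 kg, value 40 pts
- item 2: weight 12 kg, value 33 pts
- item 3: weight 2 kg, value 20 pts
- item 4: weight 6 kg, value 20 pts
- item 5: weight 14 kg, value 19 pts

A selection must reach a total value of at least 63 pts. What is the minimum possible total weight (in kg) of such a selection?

Subsets with value ≥ 63, sorted by total weight:
- item 2+item 3+item 4: weight 20, value 73
- item 1+item 3+item 4: weight 22, value 80
- item 1+item 2: weight 26, value 73
Minimum weight: 20 kg.

20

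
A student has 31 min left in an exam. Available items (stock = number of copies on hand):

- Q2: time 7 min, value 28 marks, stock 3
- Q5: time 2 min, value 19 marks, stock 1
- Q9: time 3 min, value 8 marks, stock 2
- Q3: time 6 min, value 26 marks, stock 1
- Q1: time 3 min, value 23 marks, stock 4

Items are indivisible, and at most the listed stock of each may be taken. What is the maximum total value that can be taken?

Best selections within time 31 and stock limits:
- 2×Q2 + 1×Q5 + 1×Q9 + 4×Q1: time 31, value 175
- 1×Q2 + 1×Q5 + 1×Q9 + 1×Q3 + 4×Q1: time 30, value 173
- 2×Q2 + 1×Q5 + 1×Q3 + 3×Q1: time 31, value 170
- 2×Q2 + 1×Q5 + 4×Q1: time 28, value 167
Best: 175 marks.

175 marks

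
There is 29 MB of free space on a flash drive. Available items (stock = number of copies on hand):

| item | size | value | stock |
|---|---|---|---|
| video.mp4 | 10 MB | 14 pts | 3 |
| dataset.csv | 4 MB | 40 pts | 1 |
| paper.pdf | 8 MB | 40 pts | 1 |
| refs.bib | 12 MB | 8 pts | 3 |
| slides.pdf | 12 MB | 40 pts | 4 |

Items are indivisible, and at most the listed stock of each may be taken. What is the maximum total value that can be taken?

120 pts

Top feasible selections:
- 1×dataset.csv + 1×paper.pdf + 1×slides.pdf: size 24, value 120
- 1×dataset.csv + 2×slides.pdf: size 28, value 120
- 1×video.mp4 + 1×dataset.csv + 1×paper.pdf: size 22, value 94
- 1×video.mp4 + 1×dataset.csv + 1×slides.pdf: size 26, value 94
Best: 120 pts.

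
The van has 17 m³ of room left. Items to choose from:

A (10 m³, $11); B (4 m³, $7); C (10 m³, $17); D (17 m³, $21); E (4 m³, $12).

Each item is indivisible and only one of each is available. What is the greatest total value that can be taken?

$29

Check high-value combinations within 17 m³:
- C+E: volume 10+4=14, value 17+12=29
- B+C: volume 4+10=14, value 7+17=24
- A+E: volume 10+4=14, value 11+12=23
- D: volume 17, value 21
- B+E: volume 4+4=8, value 7+12=19
Best: $29.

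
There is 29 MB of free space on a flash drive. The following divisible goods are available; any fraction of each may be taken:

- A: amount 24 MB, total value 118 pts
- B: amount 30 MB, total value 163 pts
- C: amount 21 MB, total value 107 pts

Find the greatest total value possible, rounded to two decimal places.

157.57

Take in order of value per unit:
- B (163/30 per unit): 29 of 30 → value 29×163/30 = 157.5667, running total 157.57
Total 157.57.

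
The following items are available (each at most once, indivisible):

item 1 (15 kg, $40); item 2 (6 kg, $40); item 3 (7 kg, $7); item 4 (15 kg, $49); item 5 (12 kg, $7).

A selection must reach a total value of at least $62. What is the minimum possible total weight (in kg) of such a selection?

Subsets with value ≥ 62, sorted by total weight:
- item 2+item 4: weight 21, value 89
- item 1+item 2: weight 21, value 80
Minimum weight: 21 kg.

21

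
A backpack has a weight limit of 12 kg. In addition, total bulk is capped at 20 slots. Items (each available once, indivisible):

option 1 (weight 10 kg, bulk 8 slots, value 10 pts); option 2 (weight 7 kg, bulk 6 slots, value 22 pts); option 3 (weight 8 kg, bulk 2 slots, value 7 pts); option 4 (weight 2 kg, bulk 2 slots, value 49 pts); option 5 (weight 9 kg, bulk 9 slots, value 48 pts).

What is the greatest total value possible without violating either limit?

Feasible sets respecting both limits:
- option 4+option 5: weight 11, bulk 11, value 97
- option 2+option 4: weight 9, bulk 8, value 71
- option 1+option 4: weight 12, bulk 10, value 59
- option 3+option 4: weight 10, bulk 4, value 56
Best: 97 pts.

97 pts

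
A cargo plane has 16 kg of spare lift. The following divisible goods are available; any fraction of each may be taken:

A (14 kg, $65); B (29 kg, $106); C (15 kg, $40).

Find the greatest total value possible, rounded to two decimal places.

72.31

Take in order of value per unit:
- A (65/14 per unit): all 14 → value 65, running total 65.00
- B (106/29 per unit): 2 of 29 → value 2×106/29 = 7.3103, running total 72.31
Total 72.31.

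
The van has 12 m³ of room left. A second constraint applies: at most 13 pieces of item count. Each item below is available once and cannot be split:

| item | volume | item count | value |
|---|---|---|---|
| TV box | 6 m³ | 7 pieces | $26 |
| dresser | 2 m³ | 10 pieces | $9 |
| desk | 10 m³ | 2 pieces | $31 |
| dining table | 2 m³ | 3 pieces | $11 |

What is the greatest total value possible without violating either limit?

$42

Feasible sets respecting both limits:
- desk+dining table: volume 12, item count 5, value 42
- dresser+desk: volume 12, item count 12, value 40
- TV box+dining table: volume 8, item count 10, value 37
Best: $42.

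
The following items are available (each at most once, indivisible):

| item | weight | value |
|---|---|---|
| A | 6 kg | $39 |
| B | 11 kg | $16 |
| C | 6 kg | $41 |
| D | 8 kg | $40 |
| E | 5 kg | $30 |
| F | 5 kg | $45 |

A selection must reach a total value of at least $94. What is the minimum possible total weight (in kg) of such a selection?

16

Subsets with value ≥ 94, sorted by total weight:
- C+E+F: weight 16, value 116
- A+E+F: weight 16, value 114
- A+C+F: weight 17, value 125
- A+C+E: weight 17, value 110
Minimum weight: 16 kg.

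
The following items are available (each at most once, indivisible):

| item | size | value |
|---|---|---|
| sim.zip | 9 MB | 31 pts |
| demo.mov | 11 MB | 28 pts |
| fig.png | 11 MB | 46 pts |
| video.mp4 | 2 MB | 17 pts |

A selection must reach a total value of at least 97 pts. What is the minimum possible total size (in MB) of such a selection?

31

Subsets with value ≥ 97, sorted by total size:
- sim.zip+demo.mov+fig.png: size 31, value 105
- sim.zip+demo.mov+fig.png+video.mp4: size 33, value 122
Minimum size: 31 MB.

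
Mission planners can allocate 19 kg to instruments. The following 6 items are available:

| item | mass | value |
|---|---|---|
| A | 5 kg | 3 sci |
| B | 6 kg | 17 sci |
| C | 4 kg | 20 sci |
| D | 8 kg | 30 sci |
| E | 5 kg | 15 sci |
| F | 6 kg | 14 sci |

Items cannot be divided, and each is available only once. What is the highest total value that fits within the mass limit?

Check high-value combinations within 19 kg:
- B+C+D: mass 6+4+8=18, value 17+20+30=67
- C+D+E: mass 4+8+5=17, value 20+30+15=65
- C+D+F: mass 4+8+6=18, value 20+30+14=64
Best: 67 sci.

67 sci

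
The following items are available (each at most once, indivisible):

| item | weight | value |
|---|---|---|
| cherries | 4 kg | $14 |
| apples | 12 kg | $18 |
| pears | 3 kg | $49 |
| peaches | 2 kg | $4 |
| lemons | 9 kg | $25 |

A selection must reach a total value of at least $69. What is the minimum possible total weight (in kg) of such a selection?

Subsets with value ≥ 69, sorted by total weight:
- pears+lemons: weight 12, value 74
- pears+peaches+lemons: weight 14, value 78
Minimum weight: 12 kg.

12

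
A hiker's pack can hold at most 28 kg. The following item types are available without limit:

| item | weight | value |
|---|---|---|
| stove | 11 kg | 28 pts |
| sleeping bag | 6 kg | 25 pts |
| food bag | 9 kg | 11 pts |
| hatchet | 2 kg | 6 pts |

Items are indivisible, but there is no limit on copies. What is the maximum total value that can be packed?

Best value-per-unit is sleeping bag at 25/6; filling with it alone gives 4×25 = 100.
Optimal mix: 4×sleeping bag + 2×hatchet → weight 28, value 112.

112 pts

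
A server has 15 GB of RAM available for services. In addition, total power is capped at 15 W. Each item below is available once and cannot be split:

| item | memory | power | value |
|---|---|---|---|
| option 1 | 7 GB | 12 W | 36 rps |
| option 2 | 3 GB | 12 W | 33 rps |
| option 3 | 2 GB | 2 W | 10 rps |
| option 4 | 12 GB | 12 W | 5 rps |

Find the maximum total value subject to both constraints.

46 rps

Feasible sets respecting both limits:
- option 1+option 3: memory 9, power 14, value 46
- option 2+option 3: memory 5, power 14, value 43
- option 1: memory 7, power 12, value 36
- option 2: memory 3, power 12, value 33
Best: 46 rps.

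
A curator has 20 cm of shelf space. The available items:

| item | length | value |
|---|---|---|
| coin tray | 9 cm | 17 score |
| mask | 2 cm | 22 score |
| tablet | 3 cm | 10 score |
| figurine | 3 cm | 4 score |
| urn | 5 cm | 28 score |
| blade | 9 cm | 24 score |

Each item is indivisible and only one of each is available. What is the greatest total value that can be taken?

84 score

This is a 0/1 knapsack; check combinations near the capacity.
- mask+tablet+urn+blade: length 2+3+5+9=19, value 22+10+28+24=84
- mask+figurine+urn+blade: length 2+3+5+9=19, value 22+4+28+24=78
- coin tray+mask+tablet+urn: length 9+2+3+5=19, value 17+22+10+28=77
- mask+urn+blade: length 2+5+9=16, value 22+28+24=74
- coin tray+mask+figurine+urn: length 9+2+3+5=19, value 17+22+4+28=71
Best: 84 score.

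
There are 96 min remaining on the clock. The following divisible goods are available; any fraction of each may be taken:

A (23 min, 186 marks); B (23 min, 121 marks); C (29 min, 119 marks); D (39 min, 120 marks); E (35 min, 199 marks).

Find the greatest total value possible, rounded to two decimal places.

Take in order of value per unit:
- A (186/23 per unit): all 23 → value 186, running total 186.00
- E (199/35 per unit): all 35 → value 199, running total 385.00
- B (121/23 per unit): all 23 → value 121, running total 506.00
- C (119/29 per unit): 15 of 29 → value 15×119/29 = 61.5517, running total 567.55
Total 567.55.

567.55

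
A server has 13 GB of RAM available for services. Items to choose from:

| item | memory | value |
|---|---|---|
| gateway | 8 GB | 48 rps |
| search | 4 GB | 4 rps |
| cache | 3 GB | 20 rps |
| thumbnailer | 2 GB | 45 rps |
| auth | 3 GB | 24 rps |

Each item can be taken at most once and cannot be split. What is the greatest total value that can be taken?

Check high-value combinations within 13 GB:
- gateway+thumbnailer+auth: memory 8+2+3=13, value 48+45+24=117
- gateway+cache+thumbnailer: memory 8+3+2=13, value 48+20+45=113
- gateway+thumbnailer: memory 8+2=10, value 48+45=93
Best: 117 rps.

117 rps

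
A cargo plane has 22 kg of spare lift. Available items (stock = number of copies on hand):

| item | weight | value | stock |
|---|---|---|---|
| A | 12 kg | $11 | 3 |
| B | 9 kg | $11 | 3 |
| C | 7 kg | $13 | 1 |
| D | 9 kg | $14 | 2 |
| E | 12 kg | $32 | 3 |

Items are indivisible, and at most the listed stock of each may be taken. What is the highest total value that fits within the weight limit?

$46

Best selections within weight 22 and stock limits:
- 1×D + 1×E: weight 21, value 46
- 1×C + 1×E: weight 19, value 45
- 1×B + 1×E: weight 21, value 43
Best: $46.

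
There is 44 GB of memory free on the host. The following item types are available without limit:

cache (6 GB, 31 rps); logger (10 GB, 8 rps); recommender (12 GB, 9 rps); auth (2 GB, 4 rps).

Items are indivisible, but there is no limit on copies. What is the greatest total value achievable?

221 rps

Best value-per-unit is cache at 31/6; filling with it alone gives 7×31 = 217.
Optimal mix: 7×cache + 1×auth → memory 44, value 221.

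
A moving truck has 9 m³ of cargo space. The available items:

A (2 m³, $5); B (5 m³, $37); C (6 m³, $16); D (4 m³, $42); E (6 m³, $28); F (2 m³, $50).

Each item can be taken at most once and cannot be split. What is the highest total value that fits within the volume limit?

Check high-value combinations within 9 m³:
- A+D+F: volume 2+4+2=8, value 5+42+50=97
- D+F: volume 4+2=6, value 42+50=92
- A+B+F: volume 2+5+2=9, value 5+37+50=92
- B+F: volume 5+2=7, value 37+50=87
- B+D: volume 5+4=9, value 37+42=79
Best: $97.

$97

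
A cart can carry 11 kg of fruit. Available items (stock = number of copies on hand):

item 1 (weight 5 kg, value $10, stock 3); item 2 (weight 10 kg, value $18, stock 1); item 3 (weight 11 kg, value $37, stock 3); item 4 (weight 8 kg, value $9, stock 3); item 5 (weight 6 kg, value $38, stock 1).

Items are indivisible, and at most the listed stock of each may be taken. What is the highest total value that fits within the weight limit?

Best selections within weight 11 and stock limits:
- 1×item 1 + 1×item 5: weight 11, value 48
- 1×item 5: weight 6, value 38
- 1×item 3: weight 11, value 37
- 2×item 1: weight 10, value 20
Best: $48.

$48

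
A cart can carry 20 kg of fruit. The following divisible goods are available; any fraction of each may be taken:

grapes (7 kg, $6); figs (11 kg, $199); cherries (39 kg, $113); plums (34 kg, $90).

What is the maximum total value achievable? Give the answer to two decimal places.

Take in order of value per unit:
- figs (199/11 per unit): all 11 → value 199, running total 199.00
- cherries (113/39 per unit): 9 of 39 → value 9×113/39 = 26.0769, running total 225.08
Total 225.08.

225.08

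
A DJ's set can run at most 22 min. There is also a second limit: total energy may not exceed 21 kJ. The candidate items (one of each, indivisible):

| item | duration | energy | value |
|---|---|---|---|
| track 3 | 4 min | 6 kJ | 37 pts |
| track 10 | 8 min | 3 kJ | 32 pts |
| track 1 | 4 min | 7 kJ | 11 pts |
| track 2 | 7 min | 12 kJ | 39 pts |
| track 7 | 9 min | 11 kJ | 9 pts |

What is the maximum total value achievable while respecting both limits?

108 pts

Feasible sets respecting both limits:
- track 3+track 10+track 2: duration 19, energy 21, value 108
- track 3+track 10+track 1: duration 16, energy 16, value 80
- track 3+track 10+track 7: duration 21, energy 20, value 78
Best: 108 pts.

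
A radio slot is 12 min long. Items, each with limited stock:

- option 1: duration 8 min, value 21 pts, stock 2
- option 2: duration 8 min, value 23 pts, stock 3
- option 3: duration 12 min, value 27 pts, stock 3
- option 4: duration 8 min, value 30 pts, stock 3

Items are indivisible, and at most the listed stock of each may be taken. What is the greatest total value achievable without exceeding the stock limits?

30 pts

Best selections within duration 12 and stock limits:
- 1×option 4: duration 8, value 30
- 1×option 3: duration 12, value 27
- 1×option 2: duration 8, value 23
- 1×option 1: duration 8, value 21
Best: 30 pts.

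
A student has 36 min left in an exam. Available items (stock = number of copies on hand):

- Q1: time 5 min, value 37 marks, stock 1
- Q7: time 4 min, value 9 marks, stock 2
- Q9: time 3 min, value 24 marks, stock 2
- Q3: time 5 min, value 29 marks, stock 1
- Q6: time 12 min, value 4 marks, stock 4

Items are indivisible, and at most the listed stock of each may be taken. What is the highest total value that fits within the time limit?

136 marks

Best selections within time 36 and stock limits:
- 1×Q1 + 2×Q7 + 2×Q9 + 1×Q3 + 1×Q6: time 36, value 136
- 1×Q1 + 2×Q7 + 2×Q9 + 1×Q3: time 24, value 132
- 1×Q1 + 1×Q7 + 2×Q9 + 1×Q3 + 1×Q6: time 32, value 127
- 1×Q1 + 1×Q7 + 2×Q9 + 1×Q3: time 20, value 123
Best: 136 marks.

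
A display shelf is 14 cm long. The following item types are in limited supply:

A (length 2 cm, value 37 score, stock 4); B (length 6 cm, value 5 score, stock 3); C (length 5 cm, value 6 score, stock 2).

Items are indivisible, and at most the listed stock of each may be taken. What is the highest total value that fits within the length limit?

154 score

Top feasible selections:
- 4×A + 1×C: length 13, value 154
- 4×A + 1×B: length 14, value 153
- 4×A: length 8, value 148
- 3×A + 1×C: length 11, value 117
Best: 154 score.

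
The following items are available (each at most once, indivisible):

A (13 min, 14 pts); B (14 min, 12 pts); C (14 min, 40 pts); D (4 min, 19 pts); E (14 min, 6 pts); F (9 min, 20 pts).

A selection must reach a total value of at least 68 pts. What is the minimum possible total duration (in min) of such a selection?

Subsets with value ≥ 68, sorted by total duration:
- C+D+F: duration 27, value 79
- A+C+D: duration 31, value 73
Minimum duration: 27 min.

27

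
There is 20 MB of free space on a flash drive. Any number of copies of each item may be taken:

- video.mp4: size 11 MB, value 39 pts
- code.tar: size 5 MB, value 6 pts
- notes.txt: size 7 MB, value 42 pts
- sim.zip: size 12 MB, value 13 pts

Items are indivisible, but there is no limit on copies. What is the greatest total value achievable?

Best value-per-unit is notes.txt at 42/7; filling with it alone gives 2×42 = 84.
Optimal mix: 1×code.tar + 2×notes.txt → size 19, value 90.

90 pts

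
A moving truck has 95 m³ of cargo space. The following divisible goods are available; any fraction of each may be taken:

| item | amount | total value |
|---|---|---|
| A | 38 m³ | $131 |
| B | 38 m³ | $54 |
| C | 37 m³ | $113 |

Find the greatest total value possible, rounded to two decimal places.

272.42

Take in order of value per unit:
- A (131/38 per unit): all 38 → value 131, running total 131.00
- C (113/37 per unit): all 37 → value 113, running total 244.00
- B (54/38 per unit): 20 of 38 → value 20×54/38 = 28.4211, running total 272.42
Total 272.42.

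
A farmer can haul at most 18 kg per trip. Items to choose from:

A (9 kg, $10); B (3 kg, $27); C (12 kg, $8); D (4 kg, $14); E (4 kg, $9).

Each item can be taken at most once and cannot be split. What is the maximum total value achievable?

Check high-value combinations within 18 kg:
- A+B+D: weight 9+3+4=16, value 10+27+14=51
- B+D+E: weight 3+4+4=11, value 27+14+9=50
- A+B+E: weight 9+3+4=16, value 10+27+9=46
Best: $51.

$51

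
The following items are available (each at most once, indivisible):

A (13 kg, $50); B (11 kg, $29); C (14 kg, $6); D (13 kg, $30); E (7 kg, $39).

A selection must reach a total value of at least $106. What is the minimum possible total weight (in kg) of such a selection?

Subsets with value ≥ 106, sorted by total weight:
- A+B+E: weight 31, value 118
- A+D+E: weight 33, value 119
- A+B+D: weight 37, value 109
Minimum weight: 31 kg.

31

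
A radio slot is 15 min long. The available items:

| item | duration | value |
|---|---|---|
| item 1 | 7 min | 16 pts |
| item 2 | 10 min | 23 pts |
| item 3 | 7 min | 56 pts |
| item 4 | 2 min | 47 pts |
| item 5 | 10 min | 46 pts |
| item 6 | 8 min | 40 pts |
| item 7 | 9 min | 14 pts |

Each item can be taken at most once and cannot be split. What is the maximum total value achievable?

This is a 0/1 knapsack; check combinations near the capacity.
- item 3+item 4: duration 7+2=9, value 56+47=103
- item 3+item 6: duration 7+8=15, value 56+40=96
- item 4+item 5: duration 2+10=12, value 47+46=93
Best: 103 pts.

103 pts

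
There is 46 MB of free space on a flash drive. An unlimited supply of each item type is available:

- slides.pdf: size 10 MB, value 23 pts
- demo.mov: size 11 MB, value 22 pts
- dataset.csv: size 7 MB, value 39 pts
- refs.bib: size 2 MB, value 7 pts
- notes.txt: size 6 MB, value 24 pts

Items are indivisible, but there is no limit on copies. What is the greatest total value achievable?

Best value-per-unit is dataset.csv at 39/7; filling with it alone gives 6×39 = 234.
Optimal mix: 6×dataset.csv + 2×refs.bib → size 46, value 248.

248 pts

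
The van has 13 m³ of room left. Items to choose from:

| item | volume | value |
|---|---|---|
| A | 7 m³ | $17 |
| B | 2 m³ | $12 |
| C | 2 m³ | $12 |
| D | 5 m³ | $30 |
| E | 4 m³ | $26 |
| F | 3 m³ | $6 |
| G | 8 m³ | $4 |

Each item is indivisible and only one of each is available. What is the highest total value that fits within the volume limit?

Check high-value combinations within 13 m³:
- B+C+D+E: volume 2+2+5+4=13, value 12+12+30+26=80
- B+D+E: volume 2+5+4=11, value 12+30+26=68
- C+D+E: volume 2+5+4=11, value 12+30+26=68
- D+E+F: volume 5+4+3=12, value 30+26+6=62
Best: $80.

$80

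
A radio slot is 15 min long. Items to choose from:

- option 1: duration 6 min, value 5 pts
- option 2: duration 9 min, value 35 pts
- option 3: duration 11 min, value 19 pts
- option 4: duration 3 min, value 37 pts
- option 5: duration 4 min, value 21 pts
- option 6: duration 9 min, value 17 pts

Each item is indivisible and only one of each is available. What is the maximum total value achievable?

Check high-value combinations within 15 min:
- option 2+option 4: duration 9+3=12, value 35+37=72
- option 1+option 4+option 5: duration 6+3+4=13, value 5+37+21=63
- option 4+option 5: duration 3+4=7, value 37+21=58
- option 2+option 5: duration 9+4=13, value 35+21=56
Best: 72 pts.

72 pts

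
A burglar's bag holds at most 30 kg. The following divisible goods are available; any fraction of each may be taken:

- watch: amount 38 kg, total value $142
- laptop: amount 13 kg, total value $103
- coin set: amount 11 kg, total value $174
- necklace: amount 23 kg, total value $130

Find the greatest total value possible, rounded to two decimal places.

Take in order of value per unit:
- coin set (174/11 per unit): all 11 → value 174, running total 174.00
- laptop (103/13 per unit): all 13 → value 103, running total 277.00
- necklace (130/23 per unit): 6 of 23 → value 6×130/23 = 33.9130, running total 310.91
Total 310.91.

310.91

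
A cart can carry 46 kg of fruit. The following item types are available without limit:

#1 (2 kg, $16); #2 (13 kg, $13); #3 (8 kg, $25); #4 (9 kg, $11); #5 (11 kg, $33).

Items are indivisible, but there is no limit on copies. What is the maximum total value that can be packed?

$368

Best value-per-unit is #1 at 16/2, and filling with it alone uses weight 23×2=46. No mix of the others beats 23×16 = 368.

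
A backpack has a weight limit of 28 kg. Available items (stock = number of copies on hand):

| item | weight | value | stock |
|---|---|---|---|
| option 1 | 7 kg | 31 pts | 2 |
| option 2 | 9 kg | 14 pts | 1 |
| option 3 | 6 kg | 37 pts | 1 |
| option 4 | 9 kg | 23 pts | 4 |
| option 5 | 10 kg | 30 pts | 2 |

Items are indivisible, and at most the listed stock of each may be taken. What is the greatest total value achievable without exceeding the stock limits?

Best selections within weight 28 and stock limits:
- 2×option 1 + 1×option 3: weight 20, value 99
- 1×option 1 + 1×option 3 + 1×option 5: weight 23, value 98
- 1×option 3 + 2×option 5: weight 26, value 97
- 2×option 1 + 1×option 5: weight 24, value 92
Best: 99 pts.

99 pts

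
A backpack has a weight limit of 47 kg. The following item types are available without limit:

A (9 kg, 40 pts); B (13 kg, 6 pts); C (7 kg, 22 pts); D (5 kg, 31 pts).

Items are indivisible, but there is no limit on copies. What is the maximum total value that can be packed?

279 pts

Best value-per-unit is D at 31/5, and filling with it alone uses weight 9×5=45. No mix of the others beats 9×31 = 279.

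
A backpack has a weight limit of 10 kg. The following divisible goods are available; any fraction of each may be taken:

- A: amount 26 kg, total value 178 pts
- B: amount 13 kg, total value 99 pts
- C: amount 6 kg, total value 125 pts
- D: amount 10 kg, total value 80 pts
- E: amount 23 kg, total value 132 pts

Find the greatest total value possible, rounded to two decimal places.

157.00

Take in order of value per unit:
- C (125/6 per unit): all 6 → value 125, running total 125.00
- D (80/10 per unit): 4 of 10 → value 4×80/10 = 32.0000, running total 157.00
Total 157.00.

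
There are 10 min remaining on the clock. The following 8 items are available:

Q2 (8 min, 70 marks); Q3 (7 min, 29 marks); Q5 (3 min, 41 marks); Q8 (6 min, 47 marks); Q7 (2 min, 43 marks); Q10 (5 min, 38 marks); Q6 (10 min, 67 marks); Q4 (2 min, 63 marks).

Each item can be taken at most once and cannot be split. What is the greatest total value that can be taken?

Check high-value combinations within 10 min:
- Q8+Q7+Q4: time 6+2+2=10, value 47+43+63=153
- Q5+Q7+Q4: time 3+2+2=7, value 41+43+63=147
- Q7+Q10+Q4: time 2+5+2=9, value 43+38+63=144
- Q5+Q10+Q4: time 3+5+2=10, value 41+38+63=142
Best: 153 marks.

153 marks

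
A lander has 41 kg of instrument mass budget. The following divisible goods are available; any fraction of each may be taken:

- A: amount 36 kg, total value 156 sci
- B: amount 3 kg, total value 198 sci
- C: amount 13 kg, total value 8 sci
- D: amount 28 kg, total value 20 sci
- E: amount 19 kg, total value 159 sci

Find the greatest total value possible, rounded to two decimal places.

Take in order of value per unit:
- B (198/3 per unit): all 3 → value 198, running total 198.00
- E (159/19 per unit): all 19 → value 159, running total 357.00
- A (156/36 per unit): 19 of 36 → value 19×156/36 = 82.3333, running total 439.33
Total 439.33.

439.33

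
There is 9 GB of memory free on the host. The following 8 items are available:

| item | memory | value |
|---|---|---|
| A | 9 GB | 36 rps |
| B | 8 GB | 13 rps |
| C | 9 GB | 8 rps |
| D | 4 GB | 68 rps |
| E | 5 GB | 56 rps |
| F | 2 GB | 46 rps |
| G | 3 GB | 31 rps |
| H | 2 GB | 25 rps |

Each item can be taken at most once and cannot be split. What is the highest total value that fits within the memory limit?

This is a 0/1 knapsack; check combinations near the capacity.
- D+F+G: memory 4+2+3=9, value 68+46+31=145
- D+F+H: memory 4+2+2=8, value 68+46+25=139
- E+F+H: memory 5+2+2=9, value 56+46+25=127
- D+E: memory 4+5=9, value 68+56=124
- D+G+H: memory 4+3+2=9, value 68+31+25=124
Best: 145 rps.

145 rps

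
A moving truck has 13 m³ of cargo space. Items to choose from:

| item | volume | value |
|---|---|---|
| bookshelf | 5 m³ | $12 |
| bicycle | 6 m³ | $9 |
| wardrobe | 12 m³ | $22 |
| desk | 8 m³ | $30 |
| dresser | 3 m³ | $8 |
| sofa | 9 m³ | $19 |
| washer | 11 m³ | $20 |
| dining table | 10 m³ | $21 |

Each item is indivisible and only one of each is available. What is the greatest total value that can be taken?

$42

Check high-value combinations within 13 m³:
- bookshelf+desk: volume 5+8=13, value 12+30=42
- desk+dresser: volume 8+3=11, value 30+8=38
- desk: volume 8, value 30
- dresser+dining table: volume 3+10=13, value 8+21=29
Best: $42.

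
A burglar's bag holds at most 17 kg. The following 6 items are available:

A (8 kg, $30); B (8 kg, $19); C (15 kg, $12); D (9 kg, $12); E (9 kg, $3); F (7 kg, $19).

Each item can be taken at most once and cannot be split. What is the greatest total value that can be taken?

Check high-value combinations within 17 kg:
- A+F: weight 8+7=15, value 30+19=49
- A+B: weight 8+8=16, value 30+19=49
- A+D: weight 8+9=17, value 30+12=42
Best: $49.

$49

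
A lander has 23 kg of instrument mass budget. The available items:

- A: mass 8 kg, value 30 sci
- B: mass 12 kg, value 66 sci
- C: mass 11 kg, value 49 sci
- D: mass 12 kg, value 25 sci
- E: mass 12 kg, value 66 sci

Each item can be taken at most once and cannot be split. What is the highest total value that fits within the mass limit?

115 sci

Check high-value combinations within 23 kg:
- B+C: mass 12+11=23, value 66+49=115
- C+E: mass 11+12=23, value 49+66=115
- A+B: mass 8+12=20, value 30+66=96
- A+E: mass 8+12=20, value 30+66=96
Best: 115 sci.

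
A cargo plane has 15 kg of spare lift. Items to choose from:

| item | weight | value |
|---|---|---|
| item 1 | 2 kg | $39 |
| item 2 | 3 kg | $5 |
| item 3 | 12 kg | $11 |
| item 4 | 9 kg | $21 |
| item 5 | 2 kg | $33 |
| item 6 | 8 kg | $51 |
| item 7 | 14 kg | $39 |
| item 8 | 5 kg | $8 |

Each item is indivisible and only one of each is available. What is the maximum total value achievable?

$128

Check high-value combinations within 15 kg:
- item 1+item 2+item 5+item 6: weight 2+3+2+8=15, value 39+5+33+51=128
- item 1+item 5+item 6: weight 2+2+8=12, value 39+33+51=123
- item 1+item 6+item 8: weight 2+8+5=15, value 39+51+8=98
- item 1+item 2+item 6: weight 2+3+8=13, value 39+5+51=95
- item 1+item 4+item 5: weight 2+9+2=13, value 39+21+33=93
Best: $128.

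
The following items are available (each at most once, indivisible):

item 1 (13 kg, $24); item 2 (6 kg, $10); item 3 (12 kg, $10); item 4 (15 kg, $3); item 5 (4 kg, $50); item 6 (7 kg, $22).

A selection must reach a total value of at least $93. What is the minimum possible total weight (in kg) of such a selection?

Subsets with value ≥ 93, sorted by total weight:
- item 1+item 5+item 6: weight 24, value 96
- item 1+item 2+item 5+item 6: weight 30, value 106
- item 1+item 2+item 3+item 5: weight 35, value 94
Minimum weight: 24 kg.

24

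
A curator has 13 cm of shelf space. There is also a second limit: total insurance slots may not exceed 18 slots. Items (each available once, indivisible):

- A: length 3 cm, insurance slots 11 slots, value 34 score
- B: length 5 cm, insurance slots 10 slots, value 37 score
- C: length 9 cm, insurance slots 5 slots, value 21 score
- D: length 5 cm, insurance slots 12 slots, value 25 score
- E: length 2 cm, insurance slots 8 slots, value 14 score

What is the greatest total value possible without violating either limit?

Feasible sets respecting both limits:
- A+C: length 12, insurance slots 16, value 55
- B+E: length 7, insurance slots 18, value 51
- B: length 5, insurance slots 10, value 37
Best: 55 score.

55 score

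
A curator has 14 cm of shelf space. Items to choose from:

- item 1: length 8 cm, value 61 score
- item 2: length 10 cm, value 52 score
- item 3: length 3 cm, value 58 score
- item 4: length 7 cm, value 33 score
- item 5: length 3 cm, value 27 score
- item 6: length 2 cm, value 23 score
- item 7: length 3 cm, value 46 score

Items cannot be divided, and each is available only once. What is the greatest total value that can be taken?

165 score

Check high-value combinations within 14 cm:
- item 1+item 3+item 7: length 8+3+3=14, value 61+58+46=165
- item 3+item 5+item 6+item 7: length 3+3+2+3=11, value 58+27+23+46=154
- item 1+item 3+item 5: length 8+3+3=14, value 61+58+27=146
Best: 165 score.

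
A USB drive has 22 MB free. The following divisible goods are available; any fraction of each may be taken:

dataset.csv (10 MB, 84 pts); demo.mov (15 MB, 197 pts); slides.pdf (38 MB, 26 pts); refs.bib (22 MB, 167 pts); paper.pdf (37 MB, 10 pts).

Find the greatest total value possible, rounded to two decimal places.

Take in order of value per unit:
- demo.mov (197/15 per unit): all 15 → value 197, running total 197.00
- dataset.csv (84/10 per unit): 7 of 10 → value 7×84/10 = 58.8000, running total 255.80
Total 255.80.

255.80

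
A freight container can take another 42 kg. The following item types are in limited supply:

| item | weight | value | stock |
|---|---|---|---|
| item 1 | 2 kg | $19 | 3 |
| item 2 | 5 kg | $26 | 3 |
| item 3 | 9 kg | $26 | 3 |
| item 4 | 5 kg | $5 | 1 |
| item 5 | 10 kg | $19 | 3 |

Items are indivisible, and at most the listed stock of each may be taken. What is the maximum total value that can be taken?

Best selections within weight 42 and stock limits:
- 3×item 1 + 3×item 2 + 2×item 3: weight 39, value 187
- 3×item 1 + 3×item 2 + 1×item 3 + 1×item 5: weight 40, value 180
Best: $187.

$187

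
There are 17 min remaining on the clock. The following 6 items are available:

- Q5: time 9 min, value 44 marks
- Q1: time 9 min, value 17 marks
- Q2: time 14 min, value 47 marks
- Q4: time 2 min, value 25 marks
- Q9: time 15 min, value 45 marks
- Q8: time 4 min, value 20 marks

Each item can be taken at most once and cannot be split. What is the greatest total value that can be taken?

89 marks

Check high-value combinations within 17 min:
- Q5+Q4+Q8: time 9+2+4=15, value 44+25+20=89
- Q2+Q4: time 14+2=16, value 47+25=72
- Q4+Q9: time 2+15=17, value 25+45=70
Best: 89 marks.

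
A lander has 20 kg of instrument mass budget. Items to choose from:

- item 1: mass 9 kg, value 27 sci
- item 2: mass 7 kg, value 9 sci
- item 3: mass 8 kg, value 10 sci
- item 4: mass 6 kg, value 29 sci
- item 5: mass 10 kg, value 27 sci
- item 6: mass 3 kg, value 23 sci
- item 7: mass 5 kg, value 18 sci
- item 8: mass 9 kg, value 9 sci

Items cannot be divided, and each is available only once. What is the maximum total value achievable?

Check high-value combinations within 20 kg:
- item 1+item 4+item 6: mass 9+6+3=18, value 27+29+23=79
- item 4+item 5+item 6: mass 6+10+3=19, value 29+27+23=79
- item 1+item 4+item 7: mass 9+6+5=20, value 27+29+18=74
- item 4+item 6+item 7: mass 6+3+5=14, value 29+23+18=70
- item 1+item 6+item 7: mass 9+3+5=17, value 27+23+18=68
Best: 79 sci.

79 sci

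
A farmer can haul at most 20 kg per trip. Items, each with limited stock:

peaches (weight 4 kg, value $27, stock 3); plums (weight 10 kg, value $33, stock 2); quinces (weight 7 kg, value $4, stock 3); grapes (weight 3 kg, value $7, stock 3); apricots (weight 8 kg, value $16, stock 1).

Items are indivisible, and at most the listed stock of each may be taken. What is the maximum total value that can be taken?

$97

Best selections within weight 20 and stock limits:
- 3×peaches + 1×apricots: weight 20, value 97
- 3×peaches + 2×grapes: weight 18, value 95
Best: $97.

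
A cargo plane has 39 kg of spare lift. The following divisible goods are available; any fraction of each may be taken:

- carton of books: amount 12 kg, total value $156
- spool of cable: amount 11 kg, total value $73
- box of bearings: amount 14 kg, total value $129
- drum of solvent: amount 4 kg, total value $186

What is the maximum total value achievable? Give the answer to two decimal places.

Take in order of value per unit:
- drum of solvent (186/4 per unit): all 4 → value 186, running total 186.00
- carton of books (156/12 per unit): all 12 → value 156, running total 342.00
- box of bearings (129/14 per unit): all 14 → value 129, running total 471.00
- spool of cable (73/11 per unit): 9 of 11 → value 9×73/11 = 59.7273, running total 530.73
Total 530.73.

530.73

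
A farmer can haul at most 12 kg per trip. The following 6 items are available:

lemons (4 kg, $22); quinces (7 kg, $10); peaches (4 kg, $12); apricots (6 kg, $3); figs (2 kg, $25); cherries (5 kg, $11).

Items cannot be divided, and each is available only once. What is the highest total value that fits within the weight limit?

$59

Check high-value combinations within 12 kg:
- lemons+peaches+figs: weight 4+4+2=10, value 22+12+25=59
- lemons+figs+cherries: weight 4+2+5=11, value 22+25+11=58
- lemons+apricots+figs: weight 4+6+2=12, value 22+3+25=50
- peaches+figs+cherries: weight 4+2+5=11, value 12+25+11=48
Best: $59.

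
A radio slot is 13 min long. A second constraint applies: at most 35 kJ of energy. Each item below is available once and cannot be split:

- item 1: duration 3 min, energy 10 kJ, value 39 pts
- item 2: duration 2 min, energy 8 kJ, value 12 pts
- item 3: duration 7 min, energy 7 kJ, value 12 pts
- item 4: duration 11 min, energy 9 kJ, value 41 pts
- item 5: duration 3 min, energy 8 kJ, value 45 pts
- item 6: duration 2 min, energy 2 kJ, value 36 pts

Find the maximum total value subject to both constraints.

Feasible sets respecting both limits:
- item 1+item 2+item 5+item 6: duration 10, energy 28, value 132
- item 1+item 5+item 6: duration 8, energy 20, value 120
- item 1+item 2+item 5: duration 8, energy 26, value 96
- item 1+item 3+item 5: duration 13, energy 25, value 96
Best: 132 pts.

132 pts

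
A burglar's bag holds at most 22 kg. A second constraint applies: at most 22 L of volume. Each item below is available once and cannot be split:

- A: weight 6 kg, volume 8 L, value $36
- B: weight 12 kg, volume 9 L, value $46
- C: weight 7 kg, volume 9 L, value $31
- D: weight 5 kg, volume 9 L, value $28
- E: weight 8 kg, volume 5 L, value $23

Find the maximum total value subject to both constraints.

Feasible sets respecting both limits:
- A+C+E: weight 21, volume 22, value 90
- A+D+E: weight 19, volume 22, value 87
- A+B: weight 18, volume 17, value 82
Best: $90.

$90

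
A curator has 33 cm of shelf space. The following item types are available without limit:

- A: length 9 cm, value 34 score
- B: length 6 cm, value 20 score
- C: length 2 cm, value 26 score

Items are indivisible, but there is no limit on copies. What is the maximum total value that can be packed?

Best value-per-unit is C at 26/2, and filling with it alone uses length 16×2=32. No mix of the others beats 16×26 = 416.

416 score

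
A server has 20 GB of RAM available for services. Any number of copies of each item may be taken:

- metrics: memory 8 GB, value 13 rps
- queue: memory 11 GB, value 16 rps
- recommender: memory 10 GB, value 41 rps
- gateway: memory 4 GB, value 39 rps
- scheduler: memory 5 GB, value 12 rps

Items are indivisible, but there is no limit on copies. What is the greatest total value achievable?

Best value-per-unit is gateway at 39/4, and filling with it alone uses memory 5×4=20. No mix of the others beats 5×39 = 195.

195 rps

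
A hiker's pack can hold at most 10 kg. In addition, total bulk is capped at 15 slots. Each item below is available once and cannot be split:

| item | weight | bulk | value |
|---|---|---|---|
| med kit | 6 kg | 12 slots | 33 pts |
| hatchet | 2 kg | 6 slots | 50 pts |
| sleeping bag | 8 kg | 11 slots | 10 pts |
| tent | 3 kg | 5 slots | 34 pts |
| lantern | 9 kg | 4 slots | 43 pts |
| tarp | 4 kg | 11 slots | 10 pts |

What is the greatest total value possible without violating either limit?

Feasible sets respecting both limits:
- hatchet+tent: weight 5, bulk 11, value 84
- hatchet: weight 2, bulk 6, value 50
- lantern: weight 9, bulk 4, value 43
- tent: weight 3, bulk 5, value 34
Best: 84 pts.

84 pts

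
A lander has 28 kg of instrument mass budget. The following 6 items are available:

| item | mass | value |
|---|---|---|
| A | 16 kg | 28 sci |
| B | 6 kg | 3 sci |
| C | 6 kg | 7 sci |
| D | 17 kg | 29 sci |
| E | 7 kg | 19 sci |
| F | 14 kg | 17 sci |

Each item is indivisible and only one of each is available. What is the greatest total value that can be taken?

Check high-value combinations within 28 kg:
- D+E: mass 17+7=24, value 29+19=48
- A+E: mass 16+7=23, value 28+19=47
- C+E+F: mass 6+7+14=27, value 7+19+17=43
Best: 48 sci.

48 sci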